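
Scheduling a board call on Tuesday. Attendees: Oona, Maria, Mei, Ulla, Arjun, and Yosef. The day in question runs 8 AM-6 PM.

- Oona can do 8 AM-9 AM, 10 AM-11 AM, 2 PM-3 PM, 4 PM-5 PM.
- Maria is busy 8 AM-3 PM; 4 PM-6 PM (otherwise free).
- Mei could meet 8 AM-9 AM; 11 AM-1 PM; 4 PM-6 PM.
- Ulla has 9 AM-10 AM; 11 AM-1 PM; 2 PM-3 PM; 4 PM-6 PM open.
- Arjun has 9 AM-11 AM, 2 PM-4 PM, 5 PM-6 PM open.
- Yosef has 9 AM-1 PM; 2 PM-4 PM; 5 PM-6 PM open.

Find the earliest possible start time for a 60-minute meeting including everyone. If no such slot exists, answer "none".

Oona free: 08:00-09:00, 10:00-11:00, 14:00-15:00, 16:00-17:00.
Maria free: 15:00-16:00 (invert busy blocks within the working day).
Mei free: 08:00-09:00, 11:00-13:00, 16:00-18:00.
Ulla free: 09:00-10:00, 11:00-13:00, 14:00-15:00, 16:00-18:00.
Arjun free: 09:00-11:00, 14:00-16:00, 17:00-18:00.
Yosef free: 09:00-13:00, 14:00-16:00, 17:00-18:00.
Oona ∩ Maria: ∅.
Oona ∩ Maria ∩ Mei: ∅.
Oona ∩ Maria ∩ Mei ∩ Ulla: ∅.
Oona ∩ Maria ∩ Mei ∩ Ulla ∩ Arjun: ∅.
Oona ∩ Maria ∩ Mei ∩ Ulla ∩ Arjun ∩ Yosef: ∅.
There is no time when everyone is free.
No common window is at least 60 minutes long.

none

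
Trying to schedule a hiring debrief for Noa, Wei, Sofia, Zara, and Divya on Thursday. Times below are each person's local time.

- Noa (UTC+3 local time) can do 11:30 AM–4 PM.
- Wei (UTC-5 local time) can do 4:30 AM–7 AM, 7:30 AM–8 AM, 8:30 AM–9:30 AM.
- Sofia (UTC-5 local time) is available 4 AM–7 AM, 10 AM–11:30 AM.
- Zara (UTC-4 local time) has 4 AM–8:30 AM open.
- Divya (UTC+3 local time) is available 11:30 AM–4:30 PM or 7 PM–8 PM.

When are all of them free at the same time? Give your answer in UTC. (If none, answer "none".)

Noa in UTC: 08:30-13:00 (subtract 3h to convert from UTC+3).
Wei in UTC: 09:30-12:00, 12:30-13:00, 13:30-14:30 (add 5h to convert from UTC-5).
Sofia in UTC: 09:00-12:00, 15:00-16:30 (add 5h to convert from UTC-5).
Zara in UTC: 08:00-12:30 (add 4h to convert from UTC-4).
Divya in UTC: 08:30-13:30, 16:00-17:00 (subtract 3h to convert from UTC+3).
Noa ∩ Wei: 09:30-12:00, 12:30-13:00.
Noa ∩ Wei ∩ Sofia: 09:30-12:00.
Noa ∩ Wei ∩ Sofia ∩ Zara: 09:30-12:00.
Noa ∩ Wei ∩ Sofia ∩ Zara ∩ Divya: 09:30-12:00.

09:30-12:00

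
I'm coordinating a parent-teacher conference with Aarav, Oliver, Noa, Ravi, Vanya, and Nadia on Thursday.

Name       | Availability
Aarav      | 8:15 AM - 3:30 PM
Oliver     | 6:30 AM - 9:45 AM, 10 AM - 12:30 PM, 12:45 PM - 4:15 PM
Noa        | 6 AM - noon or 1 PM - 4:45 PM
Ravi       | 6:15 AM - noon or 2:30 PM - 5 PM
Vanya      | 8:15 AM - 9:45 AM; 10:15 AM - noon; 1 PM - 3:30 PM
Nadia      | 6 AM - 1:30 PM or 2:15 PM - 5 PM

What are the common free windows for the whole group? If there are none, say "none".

08:15-09:45, 10:15-12:00, 14:30-15:30

Aarav ∩ Oliver: 08:15-09:45, 10:00-12:30, 12:45-15:30.
Aarav ∩ Oliver ∩ Noa: 08:15-09:45, 10:00-12:00, 13:00-15:30.
Aarav ∩ Oliver ∩ Noa ∩ Ravi: 08:15-09:45, 10:00-12:00, 14:30-15:30.
Aarav ∩ Oliver ∩ Noa ∩ Ravi ∩ Vanya: 08:15-09:45, 10:15-12:00, 14:30-15:30.
Aarav ∩ Oliver ∩ Noa ∩ Ravi ∩ Vanya ∩ Nadia: 08:15-09:45, 10:15-12:00, 14:30-15:30.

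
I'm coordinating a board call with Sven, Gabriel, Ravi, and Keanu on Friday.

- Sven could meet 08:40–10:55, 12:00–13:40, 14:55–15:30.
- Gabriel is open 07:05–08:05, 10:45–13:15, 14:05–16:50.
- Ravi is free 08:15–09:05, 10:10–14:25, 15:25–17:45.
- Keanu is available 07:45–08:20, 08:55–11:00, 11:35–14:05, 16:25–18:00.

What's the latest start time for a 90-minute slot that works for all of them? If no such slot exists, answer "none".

Sven ∩ Gabriel: 10:45-10:55, 12:00-13:15, 14:55-15:30.
Sven ∩ Gabriel ∩ Ravi: 10:45-10:55, 12:00-13:15, 15:25-15:30.
Sven ∩ Gabriel ∩ Ravi ∩ Keanu: 10:45-10:55, 12:00-13:15.
So the common availability across everyone is 10:45-10:55, 12:00-13:15.
No common window is at least 90 minutes long.

none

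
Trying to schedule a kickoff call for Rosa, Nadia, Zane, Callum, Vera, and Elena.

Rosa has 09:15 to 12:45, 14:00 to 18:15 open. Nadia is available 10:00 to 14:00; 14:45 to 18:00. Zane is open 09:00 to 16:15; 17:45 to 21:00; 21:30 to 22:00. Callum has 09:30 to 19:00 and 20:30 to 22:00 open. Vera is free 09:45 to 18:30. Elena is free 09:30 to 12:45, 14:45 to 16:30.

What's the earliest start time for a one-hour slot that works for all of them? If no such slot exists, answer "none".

10:00

Rosa ∩ Nadia: 10:00-12:45, 14:45-18:00.
Rosa ∩ Nadia ∩ Zane: 10:00-12:45, 14:45-16:15, 17:45-18:00.
Rosa ∩ Nadia ∩ Zane ∩ Callum: 10:00-12:45, 14:45-16:15, 17:45-18:00.
Rosa ∩ Nadia ∩ Zane ∩ Callum ∩ Vera: 10:00-12:45, 14:45-16:15, 17:45-18:00.
Rosa ∩ Nadia ∩ Zane ∩ Callum ∩ Vera ∩ Elena: 10:00-12:45, 14:45-16:15.
The first common window of at least 60 minutes is 10:00-12:45, so the earliest start is 10:00.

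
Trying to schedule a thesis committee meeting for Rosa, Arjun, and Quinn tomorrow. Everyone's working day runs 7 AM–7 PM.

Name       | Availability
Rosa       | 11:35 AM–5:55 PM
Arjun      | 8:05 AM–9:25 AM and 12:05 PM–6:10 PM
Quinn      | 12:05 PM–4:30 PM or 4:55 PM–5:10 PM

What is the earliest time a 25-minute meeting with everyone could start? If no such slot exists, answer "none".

12:05

Rosa ∩ Arjun: 12:05-17:55.
Rosa ∩ Arjun ∩ Quinn: 12:05-16:30, 16:55-17:10.
So the common availability across everyone is 12:05-16:30, 16:55-17:10.
The first common window of at least 25 minutes is 12:05-16:30, so the earliest start is 12:05.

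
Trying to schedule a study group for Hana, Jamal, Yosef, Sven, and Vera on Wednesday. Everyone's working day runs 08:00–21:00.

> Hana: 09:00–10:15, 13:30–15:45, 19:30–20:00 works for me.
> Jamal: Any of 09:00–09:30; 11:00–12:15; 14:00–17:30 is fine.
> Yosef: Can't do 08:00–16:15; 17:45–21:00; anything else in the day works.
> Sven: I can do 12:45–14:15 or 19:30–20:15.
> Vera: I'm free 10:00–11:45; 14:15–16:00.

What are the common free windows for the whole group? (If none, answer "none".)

Hana free: 09:00-10:15, 13:30-15:45, 19:30-20:00.
Jamal free: 09:00-09:30, 11:00-12:15, 14:00-17:30.
Yosef free: 16:15-17:45 (invert busy blocks within the working day).
Sven free: 12:45-14:15, 19:30-20:15.
Vera free: 10:00-11:45, 14:15-16:00.
Hana ∩ Jamal: 09:00-09:30, 14:00-15:45.
Hana ∩ Jamal ∩ Yosef: ∅.
Hana ∩ Jamal ∩ Yosef ∩ Sven: ∅.
Hana ∩ Jamal ∩ Yosef ∩ Sven ∩ Vera: ∅.
There is no time when everyone is free.

none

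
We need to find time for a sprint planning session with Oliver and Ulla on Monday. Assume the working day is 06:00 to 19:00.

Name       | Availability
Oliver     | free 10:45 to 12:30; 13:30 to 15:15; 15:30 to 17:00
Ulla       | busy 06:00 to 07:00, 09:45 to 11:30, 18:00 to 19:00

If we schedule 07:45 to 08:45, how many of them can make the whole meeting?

Oliver free: 10:45-12:30, 13:30-15:15, 15:30-17:00.
Ulla free: 07:00-09:45, 11:30-18:00 (invert busy blocks within the working day).
Ulla can make the full 07:45-08:45 slot — that's 1.

1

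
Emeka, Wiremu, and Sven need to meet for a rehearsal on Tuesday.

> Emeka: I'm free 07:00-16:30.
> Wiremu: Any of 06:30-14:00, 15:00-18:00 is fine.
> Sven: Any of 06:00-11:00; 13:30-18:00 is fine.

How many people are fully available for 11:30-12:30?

Emeka and Wiremu can make the full 11:30-12:30 slot — that's 2.

2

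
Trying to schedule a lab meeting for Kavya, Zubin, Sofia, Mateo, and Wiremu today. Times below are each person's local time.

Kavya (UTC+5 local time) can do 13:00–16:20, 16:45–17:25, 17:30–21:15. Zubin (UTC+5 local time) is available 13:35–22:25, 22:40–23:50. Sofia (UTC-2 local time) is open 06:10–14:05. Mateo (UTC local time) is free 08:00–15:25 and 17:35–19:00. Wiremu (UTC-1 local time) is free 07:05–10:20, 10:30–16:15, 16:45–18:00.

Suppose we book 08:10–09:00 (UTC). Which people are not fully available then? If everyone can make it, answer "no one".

Kavya in UTC: 08:00-11:20, 11:45-12:25, 12:30-16:15 (subtract 5h to convert from UTC+5).
Zubin in UTC: 08:35-17:25, 17:40-18:50 (subtract 5h to convert from UTC+5).
Sofia in UTC: 08:10-16:05 (add 2h to convert from UTC-2).
Mateo in UTC: 08:00-15:25, 17:35-19:00.
Wiremu in UTC: 08:05-11:20, 11:30-17:15, 17:45-19:00 (add 1h to convert from UTC-1).
Kavya: free for 08:10-09:00. Zubin: not fully free for 08:10-09:00. Sofia: free for 08:10-09:00. Mateo: free for 08:10-09:00. Wiremu: free for 08:10-09:00.

Zubin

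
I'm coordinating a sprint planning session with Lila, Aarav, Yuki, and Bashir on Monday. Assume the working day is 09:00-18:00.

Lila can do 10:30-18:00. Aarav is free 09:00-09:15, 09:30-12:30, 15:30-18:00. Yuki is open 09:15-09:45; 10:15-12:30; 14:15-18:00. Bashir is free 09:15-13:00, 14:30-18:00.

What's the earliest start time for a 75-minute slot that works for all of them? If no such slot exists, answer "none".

10:30

Lila ∩ Aarav: 10:30-12:30, 15:30-18:00.
Lila ∩ Aarav ∩ Yuki: 10:30-12:30, 15:30-18:00.
Lila ∩ Aarav ∩ Yuki ∩ Bashir: 10:30-12:30, 15:30-18:00.
The first common window of at least 75 minutes is 10:30-12:30, so the earliest start is 10:30.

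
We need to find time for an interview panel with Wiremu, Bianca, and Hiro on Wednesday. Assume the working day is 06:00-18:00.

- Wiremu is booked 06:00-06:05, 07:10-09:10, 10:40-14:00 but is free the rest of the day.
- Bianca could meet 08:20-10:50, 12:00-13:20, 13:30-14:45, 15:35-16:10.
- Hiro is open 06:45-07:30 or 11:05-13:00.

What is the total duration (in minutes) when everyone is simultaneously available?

Wiremu free: 06:05-07:10, 09:10-10:40, 14:00-18:00 (invert busy blocks within the working day).
Bianca free: 08:20-10:50, 12:00-13:20, 13:30-14:45, 15:35-16:10.
Hiro free: 06:45-07:30, 11:05-13:00.
Wiremu ∩ Bianca: 09:10-10:40, 14:00-14:45, 15:35-16:10.
Wiremu ∩ Bianca ∩ Hiro: ∅.
There is no time when everyone is free.
There is no common window, so the total is 0 minutes.

0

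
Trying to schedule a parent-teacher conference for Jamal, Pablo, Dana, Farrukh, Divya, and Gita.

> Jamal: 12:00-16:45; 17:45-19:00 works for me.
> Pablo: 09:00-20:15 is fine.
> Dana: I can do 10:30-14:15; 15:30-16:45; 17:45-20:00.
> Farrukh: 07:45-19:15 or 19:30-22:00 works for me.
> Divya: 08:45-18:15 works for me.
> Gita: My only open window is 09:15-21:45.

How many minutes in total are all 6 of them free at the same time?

Jamal ∩ Pablo: 12:00-16:45, 17:45-19:00.
Jamal ∩ Pablo ∩ Dana: 12:00-14:15, 15:30-16:45, 17:45-19:00.
Jamal ∩ Pablo ∩ Dana ∩ Farrukh: 12:00-14:15, 15:30-16:45, 17:45-19:00.
Jamal ∩ Pablo ∩ Dana ∩ Farrukh ∩ Divya: 12:00-14:15, 15:30-16:45, 17:45-18:15.
Jamal ∩ Pablo ∩ Dana ∩ Farrukh ∩ Divya ∩ Gita: 12:00-14:15, 15:30-16:45, 17:45-18:15.
Summing the common windows: 135 + 75 + 30 = 240 minutes.

240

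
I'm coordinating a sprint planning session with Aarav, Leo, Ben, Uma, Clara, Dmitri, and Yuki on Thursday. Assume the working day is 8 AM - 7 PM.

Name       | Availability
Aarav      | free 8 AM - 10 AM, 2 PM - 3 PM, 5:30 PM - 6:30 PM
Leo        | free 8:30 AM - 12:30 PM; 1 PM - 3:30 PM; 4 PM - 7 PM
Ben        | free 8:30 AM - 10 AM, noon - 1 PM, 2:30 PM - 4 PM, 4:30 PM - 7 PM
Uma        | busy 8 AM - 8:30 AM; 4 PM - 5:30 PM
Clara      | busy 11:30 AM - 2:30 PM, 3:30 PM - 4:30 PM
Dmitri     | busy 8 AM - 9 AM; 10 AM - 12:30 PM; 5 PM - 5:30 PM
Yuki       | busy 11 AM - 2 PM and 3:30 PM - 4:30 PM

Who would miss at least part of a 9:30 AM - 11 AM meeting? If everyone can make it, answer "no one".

Aarav, Ben, Dmitri

Aarav free: 08:00-10:00, 14:00-15:00, 17:30-18:30.
Leo free: 08:30-12:30, 13:00-15:30, 16:00-19:00.
Ben free: 08:30-10:00, 12:00-13:00, 14:30-16:00, 16:30-19:00.
Uma free: 08:30-16:00, 17:30-19:00 (invert busy blocks within the working day).
Clara free: 08:00-11:30, 14:30-15:30, 16:30-19:00 (invert busy blocks within the working day).
Dmitri free: 09:00-10:00, 12:30-17:00, 17:30-19:00 (invert busy blocks within the working day).
Yuki free: 08:00-11:00, 14:00-15:30, 16:30-19:00 (invert busy blocks within the working day).
Aarav: not fully free for 09:30-11:00. Leo: free for 09:30-11:00. Ben: not fully free for 09:30-11:00. Uma: free for 09:30-11:00. Clara: free for 09:30-11:00. Dmitri: not fully free for 09:30-11:00. Yuki: free for 09:30-11:00.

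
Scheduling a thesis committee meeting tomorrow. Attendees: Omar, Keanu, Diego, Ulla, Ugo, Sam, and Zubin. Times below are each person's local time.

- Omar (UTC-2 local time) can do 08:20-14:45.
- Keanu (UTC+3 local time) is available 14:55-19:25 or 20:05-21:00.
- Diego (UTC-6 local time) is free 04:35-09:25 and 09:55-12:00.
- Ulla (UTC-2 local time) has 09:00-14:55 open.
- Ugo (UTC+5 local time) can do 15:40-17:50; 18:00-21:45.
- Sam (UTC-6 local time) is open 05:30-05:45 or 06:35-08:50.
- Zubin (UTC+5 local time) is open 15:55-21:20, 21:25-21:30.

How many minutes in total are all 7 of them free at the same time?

Omar in UTC: 10:20-16:45 (add 2h to convert from UTC-2).
Keanu in UTC: 11:55-16:25, 17:05-18:00 (subtract 3h to convert from UTC+3).
Diego in UTC: 10:35-15:25, 15:55-18:00 (add 6h to convert from UTC-6).
Ulla in UTC: 11:00-16:55 (add 2h to convert from UTC-2).
Ugo in UTC: 10:40-12:50, 13:00-16:45 (subtract 5h to convert from UTC+5).
Sam in UTC: 11:30-11:45, 12:35-14:50 (add 6h to convert from UTC-6).
Zubin in UTC: 10:55-16:20, 16:25-16:30 (subtract 5h to convert from UTC+5).
Omar ∩ Keanu: 11:55-16:25.
Omar ∩ Keanu ∩ Diego: 11:55-15:25, 15:55-16:25.
Omar ∩ Keanu ∩ Diego ∩ Ulla: 11:55-15:25, 15:55-16:25.
Omar ∩ Keanu ∩ Diego ∩ Ulla ∩ Ugo: 11:55-12:50, 13:00-15:25, 15:55-16:25.
Omar ∩ Keanu ∩ Diego ∩ Ulla ∩ Ugo ∩ Sam: 12:35-12:50, 13:00-14:50.
Omar ∩ Keanu ∩ Diego ∩ Ulla ∩ Ugo ∩ Sam ∩ Zubin: 12:35-12:50, 13:00-14:50.
Summing the common windows: 15 + 110 = 125 minutes.

125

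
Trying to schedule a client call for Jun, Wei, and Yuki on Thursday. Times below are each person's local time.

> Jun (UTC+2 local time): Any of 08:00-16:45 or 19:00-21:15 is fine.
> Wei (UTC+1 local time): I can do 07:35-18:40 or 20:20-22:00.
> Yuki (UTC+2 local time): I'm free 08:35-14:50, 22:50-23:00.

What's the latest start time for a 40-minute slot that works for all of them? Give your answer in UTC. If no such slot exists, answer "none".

Jun in UTC: 06:00-14:45, 17:00-19:15 (subtract 2h to convert from UTC+2).
Wei in UTC: 06:35-17:40, 19:20-21:00 (subtract 1h to convert from UTC+1).
Yuki in UTC: 06:35-12:50, 20:50-21:00 (subtract 2h to convert from UTC+2).
Jun ∩ Wei: 06:35-14:45, 17:00-17:40.
Jun ∩ Wei ∩ Yuki: 06:35-12:50.
The last common window of at least 40 minutes is 06:35-12:50; a 40-minute meeting can start as late as 12:10 and still end by 12:50.

12:10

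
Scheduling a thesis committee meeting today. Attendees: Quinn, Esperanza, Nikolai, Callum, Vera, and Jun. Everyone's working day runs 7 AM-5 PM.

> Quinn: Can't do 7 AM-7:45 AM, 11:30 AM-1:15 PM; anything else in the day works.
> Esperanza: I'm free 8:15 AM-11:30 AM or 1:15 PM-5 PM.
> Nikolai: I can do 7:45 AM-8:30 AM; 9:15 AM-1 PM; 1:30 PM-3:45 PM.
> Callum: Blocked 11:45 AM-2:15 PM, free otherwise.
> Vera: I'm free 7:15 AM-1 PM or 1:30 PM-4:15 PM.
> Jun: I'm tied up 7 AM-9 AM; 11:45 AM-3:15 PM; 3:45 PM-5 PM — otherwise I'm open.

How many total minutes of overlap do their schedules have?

Quinn free: 07:45-11:30, 13:15-17:00 (invert busy blocks within the working day).
Esperanza free: 08:15-11:30, 13:15-17:00.
Nikolai free: 07:45-08:30, 09:15-13:00, 13:30-15:45.
Callum free: 07:00-11:45, 14:15-17:00 (invert busy blocks within the working day).
Vera free: 07:15-13:00, 13:30-16:15.
Jun free: 09:00-11:45, 15:15-15:45 (invert busy blocks within the working day).
Quinn ∩ Esperanza: 08:15-11:30, 13:15-17:00.
Quinn ∩ Esperanza ∩ Nikolai: 08:15-08:30, 09:15-11:30, 13:30-15:45.
Quinn ∩ Esperanza ∩ Nikolai ∩ Callum: 08:15-08:30, 09:15-11:30, 14:15-15:45.
Quinn ∩ Esperanza ∩ Nikolai ∩ Callum ∩ Vera: 08:15-08:30, 09:15-11:30, 14:15-15:45.
Quinn ∩ Esperanza ∩ Nikolai ∩ Callum ∩ Vera ∩ Jun: 09:15-11:30, 15:15-15:45.
Summing the common windows: 135 + 30 = 165 minutes.

165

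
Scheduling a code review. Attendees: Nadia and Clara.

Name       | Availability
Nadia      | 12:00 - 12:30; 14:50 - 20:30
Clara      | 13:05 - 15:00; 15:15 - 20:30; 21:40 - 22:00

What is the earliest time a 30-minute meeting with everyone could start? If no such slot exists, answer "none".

Nadia ∩ Clara: 14:50-15:00, 15:15-20:30.
The first common window of at least 30 minutes is 15:15-20:30, so the earliest start is 15:15.

15:15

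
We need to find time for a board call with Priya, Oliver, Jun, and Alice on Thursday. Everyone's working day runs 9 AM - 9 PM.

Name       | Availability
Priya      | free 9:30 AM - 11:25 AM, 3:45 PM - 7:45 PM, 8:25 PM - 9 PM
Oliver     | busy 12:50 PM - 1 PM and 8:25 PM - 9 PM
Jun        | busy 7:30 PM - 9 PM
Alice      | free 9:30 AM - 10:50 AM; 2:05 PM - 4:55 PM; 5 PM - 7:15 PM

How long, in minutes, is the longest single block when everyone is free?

Priya free: 09:30-11:25, 15:45-19:45, 20:25-21:00.
Oliver free: 09:00-12:50, 13:00-20:25 (invert busy blocks within the working day).
Jun free: 09:00-19:30 (invert busy blocks within the working day).
Alice free: 09:30-10:50, 14:05-16:55, 17:00-19:15.
Priya ∩ Oliver: 09:30-11:25, 15:45-19:45.
Priya ∩ Oliver ∩ Jun: 09:30-11:25, 15:45-19:30.
Priya ∩ Oliver ∩ Jun ∩ Alice: 09:30-10:50, 15:45-16:55, 17:00-19:15.
The longest is 17:00-19:15 at 135 minutes.

135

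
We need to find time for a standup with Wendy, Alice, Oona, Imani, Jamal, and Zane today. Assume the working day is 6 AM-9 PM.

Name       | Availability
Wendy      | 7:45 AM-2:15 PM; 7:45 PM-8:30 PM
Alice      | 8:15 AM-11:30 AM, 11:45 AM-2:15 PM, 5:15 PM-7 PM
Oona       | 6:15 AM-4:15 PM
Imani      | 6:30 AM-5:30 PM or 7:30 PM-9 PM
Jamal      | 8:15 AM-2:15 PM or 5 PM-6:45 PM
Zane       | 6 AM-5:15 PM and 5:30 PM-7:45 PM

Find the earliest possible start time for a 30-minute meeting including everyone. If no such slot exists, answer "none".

Wendy ∩ Alice: 08:15-11:30, 11:45-14:15.
Wendy ∩ Alice ∩ Oona: 08:15-11:30, 11:45-14:15.
Wendy ∩ Alice ∩ Oona ∩ Imani: 08:15-11:30, 11:45-14:15.
Wendy ∩ Alice ∩ Oona ∩ Imani ∩ Jamal: 08:15-11:30, 11:45-14:15.
Wendy ∩ Alice ∩ Oona ∩ Imani ∩ Jamal ∩ Zane: 08:15-11:30, 11:45-14:15.
So the common availability across everyone is 08:15-11:30, 11:45-14:15.
The first common window of at least 30 minutes is 08:15-11:30, so the earliest start is 08:15.

08:15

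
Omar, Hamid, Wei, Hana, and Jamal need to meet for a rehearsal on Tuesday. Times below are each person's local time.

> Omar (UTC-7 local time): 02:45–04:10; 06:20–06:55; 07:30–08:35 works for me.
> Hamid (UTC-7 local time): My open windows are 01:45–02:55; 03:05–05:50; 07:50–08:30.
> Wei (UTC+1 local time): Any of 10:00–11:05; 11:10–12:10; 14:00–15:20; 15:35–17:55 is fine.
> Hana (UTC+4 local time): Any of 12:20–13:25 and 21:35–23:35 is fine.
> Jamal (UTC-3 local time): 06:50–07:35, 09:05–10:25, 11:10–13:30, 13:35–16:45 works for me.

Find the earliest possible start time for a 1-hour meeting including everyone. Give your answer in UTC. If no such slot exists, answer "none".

Omar in UTC: 09:45-11:10, 13:20-13:55, 14:30-15:35 (add 7h to convert from UTC-7).
Hamid in UTC: 08:45-09:55, 10:05-12:50, 14:50-15:30 (add 7h to convert from UTC-7).
Wei in UTC: 09:00-10:05, 10:10-11:10, 13:00-14:20, 14:35-16:55 (subtract 1h to convert from UTC+1).
Hana in UTC: 08:20-09:25, 17:35-19:35 (subtract 4h to convert from UTC+4).
Jamal in UTC: 09:50-10:35, 12:05-13:25, 14:10-16:30, 16:35-19:45 (add 3h to convert from UTC-3).
Omar ∩ Hamid: 09:45-09:55, 10:05-11:10, 14:50-15:30.
Omar ∩ Hamid ∩ Wei: 09:45-09:55, 10:10-11:10, 14:50-15:30.
Omar ∩ Hamid ∩ Wei ∩ Hana: ∅.
Omar ∩ Hamid ∩ Wei ∩ Hana ∩ Jamal: ∅.
There is no time when everyone is free.
No common window is at least 60 minutes long.

none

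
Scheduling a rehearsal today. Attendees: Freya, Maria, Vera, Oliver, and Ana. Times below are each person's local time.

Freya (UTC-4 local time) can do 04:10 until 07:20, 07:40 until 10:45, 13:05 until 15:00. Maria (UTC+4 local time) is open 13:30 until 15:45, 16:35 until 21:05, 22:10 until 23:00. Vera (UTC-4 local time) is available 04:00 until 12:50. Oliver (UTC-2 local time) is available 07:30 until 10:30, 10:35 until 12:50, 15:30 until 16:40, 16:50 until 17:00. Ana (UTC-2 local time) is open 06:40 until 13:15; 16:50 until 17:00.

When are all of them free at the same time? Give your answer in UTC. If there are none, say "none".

09:30-11:20, 11:40-11:45, 12:35-14:45

Freya in UTC: 08:10-11:20, 11:40-14:45, 17:05-19:00 (add 4h to convert from UTC-4).
Maria in UTC: 09:30-11:45, 12:35-17:05, 18:10-19:00 (subtract 4h to convert from UTC+4).
Vera in UTC: 08:00-16:50 (add 4h to convert from UTC-4).
Oliver in UTC: 09:30-12:30, 12:35-14:50, 17:30-18:40, 18:50-19:00 (add 2h to convert from UTC-2).
Ana in UTC: 08:40-15:15, 18:50-19:00 (add 2h to convert from UTC-2).
Freya ∩ Maria: 09:30-11:20, 11:40-11:45, 12:35-14:45, 18:10-19:00.
Freya ∩ Maria ∩ Vera: 09:30-11:20, 11:40-11:45, 12:35-14:45.
Freya ∩ Maria ∩ Vera ∩ Oliver: 09:30-11:20, 11:40-11:45, 12:35-14:45.
Freya ∩ Maria ∩ Vera ∩ Oliver ∩ Ana: 09:30-11:20, 11:40-11:45, 12:35-14:45.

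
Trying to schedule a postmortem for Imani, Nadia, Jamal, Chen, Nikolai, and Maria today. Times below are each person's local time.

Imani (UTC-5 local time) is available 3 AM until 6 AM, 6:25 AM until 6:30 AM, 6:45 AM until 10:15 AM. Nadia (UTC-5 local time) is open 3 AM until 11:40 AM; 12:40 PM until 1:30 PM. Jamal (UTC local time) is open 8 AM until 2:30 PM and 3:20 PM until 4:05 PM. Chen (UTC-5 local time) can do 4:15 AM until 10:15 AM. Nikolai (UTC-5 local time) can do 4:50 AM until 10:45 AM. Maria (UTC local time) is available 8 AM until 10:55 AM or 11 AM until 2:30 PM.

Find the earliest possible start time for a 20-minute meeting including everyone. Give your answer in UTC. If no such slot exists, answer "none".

Imani in UTC: 08:00-11:00, 11:25-11:30, 11:45-15:15 (add 5h to convert from UTC-5).
Nadia in UTC: 08:00-16:40, 17:40-18:30 (add 5h to convert from UTC-5).
Jamal in UTC: 08:00-14:30, 15:20-16:05.
Chen in UTC: 09:15-15:15 (add 5h to convert from UTC-5).
Nikolai in UTC: 09:50-15:45 (add 5h to convert from UTC-5).
Maria in UTC: 08:00-10:55, 11:00-14:30.
Imani ∩ Nadia: 08:00-11:00, 11:25-11:30, 11:45-15:15.
Imani ∩ Nadia ∩ Jamal: 08:00-11:00, 11:25-11:30, 11:45-14:30.
Imani ∩ Nadia ∩ Jamal ∩ Chen: 09:15-11:00, 11:25-11:30, 11:45-14:30.
Imani ∩ Nadia ∩ Jamal ∩ Chen ∩ Nikolai: 09:50-11:00, 11:25-11:30, 11:45-14:30.
Imani ∩ Nadia ∩ Jamal ∩ Chen ∩ Nikolai ∩ Maria: 09:50-10:55, 11:25-11:30, 11:45-14:30.
The first common window of at least 20 minutes is 09:50-10:55, so the earliest start is 09:50.

09:50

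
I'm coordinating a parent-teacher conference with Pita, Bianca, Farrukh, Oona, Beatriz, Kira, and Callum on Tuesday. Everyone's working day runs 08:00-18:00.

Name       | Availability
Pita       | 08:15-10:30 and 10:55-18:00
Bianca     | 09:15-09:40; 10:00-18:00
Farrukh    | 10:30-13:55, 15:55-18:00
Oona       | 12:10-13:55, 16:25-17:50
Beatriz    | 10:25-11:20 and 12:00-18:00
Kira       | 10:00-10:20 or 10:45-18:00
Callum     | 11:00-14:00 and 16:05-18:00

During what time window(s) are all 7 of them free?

12:10-13:55, 16:25-17:50

Pita ∩ Bianca: 09:15-09:40, 10:00-10:30, 10:55-18:00.
Pita ∩ Bianca ∩ Farrukh: 10:55-13:55, 15:55-18:00.
Pita ∩ Bianca ∩ Farrukh ∩ Oona: 12:10-13:55, 16:25-17:50.
Pita ∩ Bianca ∩ Farrukh ∩ Oona ∩ Beatriz: 12:10-13:55, 16:25-17:50.
Pita ∩ Bianca ∩ Farrukh ∩ Oona ∩ Beatriz ∩ Kira: 12:10-13:55, 16:25-17:50.
Pita ∩ Bianca ∩ Farrukh ∩ Oona ∩ Beatriz ∩ Kira ∩ Callum: 12:10-13:55, 16:25-17:50.
Those are the intersection windows.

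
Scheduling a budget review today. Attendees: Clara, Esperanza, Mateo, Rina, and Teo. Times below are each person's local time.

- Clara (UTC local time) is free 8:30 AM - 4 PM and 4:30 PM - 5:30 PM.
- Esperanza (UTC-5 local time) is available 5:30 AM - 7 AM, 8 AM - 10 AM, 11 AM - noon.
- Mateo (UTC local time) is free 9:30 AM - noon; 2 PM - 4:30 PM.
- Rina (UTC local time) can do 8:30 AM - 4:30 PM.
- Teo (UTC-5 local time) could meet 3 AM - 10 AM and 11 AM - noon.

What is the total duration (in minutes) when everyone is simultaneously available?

Clara in UTC: 08:30-16:00, 16:30-17:30.
Esperanza in UTC: 10:30-12:00, 13:00-15:00, 16:00-17:00 (add 5h to convert from UTC-5).
Mateo in UTC: 09:30-12:00, 14:00-16:30.
Rina in UTC: 08:30-16:30.
Teo in UTC: 08:00-15:00, 16:00-17:00 (add 5h to convert from UTC-5).
Clara ∩ Esperanza: 10:30-12:00, 13:00-15:00, 16:30-17:00.
Clara ∩ Esperanza ∩ Mateo: 10:30-12:00, 14:00-15:00.
Clara ∩ Esperanza ∩ Mateo ∩ Rina: 10:30-12:00, 14:00-15:00.
Clara ∩ Esperanza ∩ Mateo ∩ Rina ∩ Teo: 10:30-12:00, 14:00-15:00.
Summing the common windows: 90 + 60 = 150 minutes.

150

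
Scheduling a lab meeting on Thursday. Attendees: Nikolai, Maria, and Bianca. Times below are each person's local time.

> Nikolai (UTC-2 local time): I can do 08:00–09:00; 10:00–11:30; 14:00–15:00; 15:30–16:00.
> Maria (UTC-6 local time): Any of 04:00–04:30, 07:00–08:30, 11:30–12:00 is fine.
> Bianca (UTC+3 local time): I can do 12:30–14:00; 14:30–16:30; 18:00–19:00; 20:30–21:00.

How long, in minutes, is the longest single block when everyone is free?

Nikolai in UTC: 10:00-11:00, 12:00-13:30, 16:00-17:00, 17:30-18:00 (add 2h to convert from UTC-2).
Maria in UTC: 10:00-10:30, 13:00-14:30, 17:30-18:00 (add 6h to convert from UTC-6).
Bianca in UTC: 09:30-11:00, 11:30-13:30, 15:00-16:00, 17:30-18:00 (subtract 3h to convert from UTC+3).
Nikolai ∩ Maria: 10:00-10:30, 13:00-13:30, 17:30-18:00.
Nikolai ∩ Maria ∩ Bianca: 10:00-10:30, 13:00-13:30, 17:30-18:00.
Those are the intersection windows.
The longest is 10:00-10:30 at 30 minutes.

30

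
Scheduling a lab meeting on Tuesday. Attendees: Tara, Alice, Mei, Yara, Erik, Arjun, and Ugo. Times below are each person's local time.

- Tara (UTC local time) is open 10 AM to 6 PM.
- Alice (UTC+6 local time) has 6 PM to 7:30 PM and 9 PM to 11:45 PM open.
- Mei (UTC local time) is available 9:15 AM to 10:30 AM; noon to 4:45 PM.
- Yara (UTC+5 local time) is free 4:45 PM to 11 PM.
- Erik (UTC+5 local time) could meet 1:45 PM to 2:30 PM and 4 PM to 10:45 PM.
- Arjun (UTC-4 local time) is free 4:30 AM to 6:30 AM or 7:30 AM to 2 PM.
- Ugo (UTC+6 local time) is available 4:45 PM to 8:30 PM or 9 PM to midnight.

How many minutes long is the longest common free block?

Tara in UTC: 10:00-18:00.
Alice in UTC: 12:00-13:30, 15:00-17:45 (subtract 6h to convert from UTC+6).
Mei in UTC: 09:15-10:30, 12:00-16:45.
Yara in UTC: 11:45-18:00 (subtract 5h to convert from UTC+5).
Erik in UTC: 08:45-09:30, 11:00-17:45 (subtract 5h to convert from UTC+5).
Arjun in UTC: 08:30-10:30, 11:30-18:00 (add 4h to convert from UTC-4).
Ugo in UTC: 10:45-14:30, 15:00-18:00 (subtract 6h to convert from UTC+6).
Tara ∩ Alice: 12:00-13:30, 15:00-17:45.
Tara ∩ Alice ∩ Mei: 12:00-13:30, 15:00-16:45.
Tara ∩ Alice ∩ Mei ∩ Yara: 12:00-13:30, 15:00-16:45.
Tara ∩ Alice ∩ Mei ∩ Yara ∩ Erik: 12:00-13:30, 15:00-16:45.
Tara ∩ Alice ∩ Mei ∩ Yara ∩ Erik ∩ Arjun: 12:00-13:30, 15:00-16:45.
Tara ∩ Alice ∩ Mei ∩ Yara ∩ Erik ∩ Arjun ∩ Ugo: 12:00-13:30, 15:00-16:45.
The longest is 15:00-16:45 at 105 minutes.

105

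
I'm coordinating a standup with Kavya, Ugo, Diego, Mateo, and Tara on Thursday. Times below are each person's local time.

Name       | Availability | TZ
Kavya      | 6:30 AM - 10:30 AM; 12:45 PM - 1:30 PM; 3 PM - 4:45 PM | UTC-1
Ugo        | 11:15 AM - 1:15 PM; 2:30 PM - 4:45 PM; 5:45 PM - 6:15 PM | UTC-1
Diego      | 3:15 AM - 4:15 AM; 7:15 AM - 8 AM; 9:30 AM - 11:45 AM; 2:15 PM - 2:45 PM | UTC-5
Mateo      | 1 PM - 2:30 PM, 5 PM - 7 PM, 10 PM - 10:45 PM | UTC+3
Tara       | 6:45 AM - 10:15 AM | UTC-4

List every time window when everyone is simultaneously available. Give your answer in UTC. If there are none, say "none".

none

Kavya in UTC: 07:30-11:30, 13:45-14:30, 16:00-17:45 (add 1h to convert from UTC-1).
Ugo in UTC: 12:15-14:15, 15:30-17:45, 18:45-19:15 (add 1h to convert from UTC-1).
Diego in UTC: 08:15-09:15, 12:15-13:00, 14:30-16:45, 19:15-19:45 (add 5h to convert from UTC-5).
Mateo in UTC: 10:00-11:30, 14:00-16:00, 19:00-19:45 (subtract 3h to convert from UTC+3).
Tara in UTC: 10:45-14:15 (add 4h to convert from UTC-4).
Kavya ∩ Ugo: 13:45-14:15, 16:00-17:45.
Kavya ∩ Ugo ∩ Diego: 16:00-16:45.
Kavya ∩ Ugo ∩ Diego ∩ Mateo: ∅.
Kavya ∩ Ugo ∩ Diego ∩ Mateo ∩ Tara: ∅.
There is no time when everyone is free.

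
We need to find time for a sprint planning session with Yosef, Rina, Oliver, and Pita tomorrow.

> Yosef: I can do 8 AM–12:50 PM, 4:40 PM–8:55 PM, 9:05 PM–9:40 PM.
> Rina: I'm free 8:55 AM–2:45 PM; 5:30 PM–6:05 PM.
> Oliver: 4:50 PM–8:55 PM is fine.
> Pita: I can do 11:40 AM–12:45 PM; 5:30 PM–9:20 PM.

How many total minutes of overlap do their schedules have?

Yosef ∩ Rina: 08:55-12:50, 17:30-18:05.
Yosef ∩ Rina ∩ Oliver: 17:30-18:05.
Yosef ∩ Rina ∩ Oliver ∩ Pita: 17:30-18:05.
That's a single block of 35 minutes.

35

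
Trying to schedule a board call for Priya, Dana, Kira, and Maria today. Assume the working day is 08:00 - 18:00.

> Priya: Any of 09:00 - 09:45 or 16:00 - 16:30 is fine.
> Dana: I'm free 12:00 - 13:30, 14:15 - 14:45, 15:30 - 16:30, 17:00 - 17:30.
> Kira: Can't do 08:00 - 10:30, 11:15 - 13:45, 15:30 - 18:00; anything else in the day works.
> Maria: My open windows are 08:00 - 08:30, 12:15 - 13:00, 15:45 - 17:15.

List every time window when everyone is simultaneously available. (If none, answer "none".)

Priya free: 09:00-09:45, 16:00-16:30.
Dana free: 12:00-13:30, 14:15-14:45, 15:30-16:30, 17:00-17:30.
Kira free: 10:30-11:15, 13:45-15:30 (invert busy blocks within the working day).
Maria free: 08:00-08:30, 12:15-13:00, 15:45-17:15.
Priya ∩ Dana: 16:00-16:30.
Priya ∩ Dana ∩ Kira: ∅.
Priya ∩ Dana ∩ Kira ∩ Maria: ∅.
There is no time when everyone is free.

none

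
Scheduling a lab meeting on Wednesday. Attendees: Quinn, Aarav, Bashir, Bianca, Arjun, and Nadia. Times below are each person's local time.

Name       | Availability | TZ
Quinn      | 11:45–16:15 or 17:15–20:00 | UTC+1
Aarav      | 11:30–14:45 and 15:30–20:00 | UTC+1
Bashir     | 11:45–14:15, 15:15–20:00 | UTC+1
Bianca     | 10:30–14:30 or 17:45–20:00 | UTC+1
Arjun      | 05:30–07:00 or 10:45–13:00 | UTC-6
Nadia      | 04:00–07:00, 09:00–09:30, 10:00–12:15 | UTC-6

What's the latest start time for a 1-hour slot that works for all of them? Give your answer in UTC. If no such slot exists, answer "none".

17:15

Quinn in UTC: 10:45-15:15, 16:15-19:00 (subtract 1h to convert from UTC+1).
Aarav in UTC: 10:30-13:45, 14:30-19:00 (subtract 1h to convert from UTC+1).
Bashir in UTC: 10:45-13:15, 14:15-19:00 (subtract 1h to convert from UTC+1).
Bianca in UTC: 09:30-13:30, 16:45-19:00 (subtract 1h to convert from UTC+1).
Arjun in UTC: 11:30-13:00, 16:45-19:00 (add 6h to convert from UTC-6).
Nadia in UTC: 10:00-13:00, 15:00-15:30, 16:00-18:15 (add 6h to convert from UTC-6).
Quinn ∩ Aarav: 10:45-13:45, 14:30-15:15, 16:15-19:00.
Quinn ∩ Aarav ∩ Bashir: 10:45-13:15, 14:30-15:15, 16:15-19:00.
Quinn ∩ Aarav ∩ Bashir ∩ Bianca: 10:45-13:15, 16:45-19:00.
Quinn ∩ Aarav ∩ Bashir ∩ Bianca ∩ Arjun: 11:30-13:00, 16:45-19:00.
Quinn ∩ Aarav ∩ Bashir ∩ Bianca ∩ Arjun ∩ Nadia: 11:30-13:00, 16:45-18:15.
So the common availability across everyone is 11:30-13:00, 16:45-18:15.
The last common window of at least 60 minutes is 16:45-18:15; a 60-minute meeting can start as late as 17:15 and still end by 18:15.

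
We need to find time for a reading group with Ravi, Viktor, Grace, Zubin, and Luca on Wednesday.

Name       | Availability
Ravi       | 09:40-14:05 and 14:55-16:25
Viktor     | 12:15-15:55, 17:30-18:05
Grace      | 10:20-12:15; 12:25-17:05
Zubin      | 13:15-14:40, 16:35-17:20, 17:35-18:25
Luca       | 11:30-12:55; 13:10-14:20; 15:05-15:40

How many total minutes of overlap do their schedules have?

Ravi ∩ Viktor: 12:15-14:05, 14:55-15:55.
Ravi ∩ Viktor ∩ Grace: 12:25-14:05, 14:55-15:55.
Ravi ∩ Viktor ∩ Grace ∩ Zubin: 13:15-14:05.
Ravi ∩ Viktor ∩ Grace ∩ Zubin ∩ Luca: 13:15-14:05.
That's a single block of 50 minutes.

50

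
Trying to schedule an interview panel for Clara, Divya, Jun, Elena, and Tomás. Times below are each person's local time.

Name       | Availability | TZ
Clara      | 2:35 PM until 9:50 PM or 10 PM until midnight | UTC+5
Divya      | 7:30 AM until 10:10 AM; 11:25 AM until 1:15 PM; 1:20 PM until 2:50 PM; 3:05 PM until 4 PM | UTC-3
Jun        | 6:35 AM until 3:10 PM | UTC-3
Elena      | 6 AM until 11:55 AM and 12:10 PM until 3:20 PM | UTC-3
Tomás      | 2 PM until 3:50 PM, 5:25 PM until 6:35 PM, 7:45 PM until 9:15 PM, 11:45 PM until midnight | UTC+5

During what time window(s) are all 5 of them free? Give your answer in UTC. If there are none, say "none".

10:30-10:50, 12:25-13:10, 14:45-14:55, 15:10-16:15

Clara in UTC: 09:35-16:50, 17:00-19:00 (subtract 5h to convert from UTC+5).
Divya in UTC: 10:30-13:10, 14:25-16:15, 16:20-17:50, 18:05-19:00 (add 3h to convert from UTC-3).
Jun in UTC: 09:35-18:10 (add 3h to convert from UTC-3).
Elena in UTC: 09:00-14:55, 15:10-18:20 (add 3h to convert from UTC-3).
Tomás in UTC: 09:00-10:50, 12:25-13:35, 14:45-16:15, 18:45-19:00 (subtract 5h to convert from UTC+5).
Clara ∩ Divya: 10:30-13:10, 14:25-16:15, 16:20-16:50, 17:00-17:50, 18:05-19:00.
Clara ∩ Divya ∩ Jun: 10:30-13:10, 14:25-16:15, 16:20-16:50, 17:00-17:50, 18:05-18:10.
Clara ∩ Divya ∩ Jun ∩ Elena: 10:30-13:10, 14:25-14:55, 15:10-16:15, 16:20-16:50, 17:00-17:50, 18:05-18:10.
Clara ∩ Divya ∩ Jun ∩ Elena ∩ Tomás: 10:30-10:50, 12:25-13:10, 14:45-14:55, 15:10-16:15.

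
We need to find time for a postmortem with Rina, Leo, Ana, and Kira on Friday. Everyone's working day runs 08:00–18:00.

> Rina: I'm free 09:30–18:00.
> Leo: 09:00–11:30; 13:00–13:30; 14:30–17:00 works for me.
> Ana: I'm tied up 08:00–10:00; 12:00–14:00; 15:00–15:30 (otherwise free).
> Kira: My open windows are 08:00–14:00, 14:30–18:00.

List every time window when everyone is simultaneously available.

Rina free: 09:30-18:00.
Leo free: 09:00-11:30, 13:00-13:30, 14:30-17:00.
Ana free: 10:00-12:00, 14:00-15:00, 15:30-18:00 (invert busy blocks within the working day).
Kira free: 08:00-14:00, 14:30-18:00.
Rina ∩ Leo: 09:30-11:30, 13:00-13:30, 14:30-17:00.
Rina ∩ Leo ∩ Ana: 10:00-11:30, 14:30-15:00, 15:30-17:00.
Rina ∩ Leo ∩ Ana ∩ Kira: 10:00-11:30, 14:30-15:00, 15:30-17:00.

10:00-11:30, 14:30-15:00, 15:30-17:00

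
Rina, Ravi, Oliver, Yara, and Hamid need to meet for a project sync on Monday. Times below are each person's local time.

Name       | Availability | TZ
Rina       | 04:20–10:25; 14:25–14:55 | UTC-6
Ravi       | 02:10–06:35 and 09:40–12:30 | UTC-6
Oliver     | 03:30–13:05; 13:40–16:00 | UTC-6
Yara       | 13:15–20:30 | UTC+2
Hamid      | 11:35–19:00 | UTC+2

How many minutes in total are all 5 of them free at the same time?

125

Rina in UTC: 10:20-16:25, 20:25-20:55 (add 6h to convert from UTC-6).
Ravi in UTC: 08:10-12:35, 15:40-18:30 (add 6h to convert from UTC-6).
Oliver in UTC: 09:30-19:05, 19:40-22:00 (add 6h to convert from UTC-6).
Yara in UTC: 11:15-18:30 (subtract 2h to convert from UTC+2).
Hamid in UTC: 09:35-17:00 (subtract 2h to convert from UTC+2).
Rina ∩ Ravi: 10:20-12:35, 15:40-16:25.
Rina ∩ Ravi ∩ Oliver: 10:20-12:35, 15:40-16:25.
Rina ∩ Ravi ∩ Oliver ∩ Yara: 11:15-12:35, 15:40-16:25.
Rina ∩ Ravi ∩ Oliver ∩ Yara ∩ Hamid: 11:15-12:35, 15:40-16:25.
Summing the common windows: 80 + 45 = 125 minutes.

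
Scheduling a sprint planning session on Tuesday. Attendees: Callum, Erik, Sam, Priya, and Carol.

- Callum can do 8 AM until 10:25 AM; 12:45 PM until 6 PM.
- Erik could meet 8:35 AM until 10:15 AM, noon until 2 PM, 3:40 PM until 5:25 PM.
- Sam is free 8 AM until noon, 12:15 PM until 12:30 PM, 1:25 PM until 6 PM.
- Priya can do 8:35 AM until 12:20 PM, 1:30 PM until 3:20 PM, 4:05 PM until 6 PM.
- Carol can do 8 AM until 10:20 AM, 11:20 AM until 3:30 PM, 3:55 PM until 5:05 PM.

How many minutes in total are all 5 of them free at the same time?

190

Callum ∩ Erik: 08:35-10:15, 12:45-14:00, 15:40-17:25.
Callum ∩ Erik ∩ Sam: 08:35-10:15, 13:25-14:00, 15:40-17:25.
Callum ∩ Erik ∩ Sam ∩ Priya: 08:35-10:15, 13:30-14:00, 16:05-17:25.
Callum ∩ Erik ∩ Sam ∩ Priya ∩ Carol: 08:35-10:15, 13:30-14:00, 16:05-17:05.
Summing the common windows: 100 + 30 + 60 = 190 minutes.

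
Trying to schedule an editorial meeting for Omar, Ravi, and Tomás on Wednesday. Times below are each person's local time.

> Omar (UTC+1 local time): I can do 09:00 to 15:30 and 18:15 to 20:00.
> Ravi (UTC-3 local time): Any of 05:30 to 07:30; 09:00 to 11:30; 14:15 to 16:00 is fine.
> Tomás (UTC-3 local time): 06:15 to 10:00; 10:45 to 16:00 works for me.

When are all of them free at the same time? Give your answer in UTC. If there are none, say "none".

09:15-10:30, 12:00-13:00, 13:45-14:30, 17:15-19:00

Omar in UTC: 08:00-14:30, 17:15-19:00 (subtract 1h to convert from UTC+1).
Ravi in UTC: 08:30-10:30, 12:00-14:30, 17:15-19:00 (add 3h to convert from UTC-3).
Tomás in UTC: 09:15-13:00, 13:45-19:00 (add 3h to convert from UTC-3).
Omar ∩ Ravi: 08:30-10:30, 12:00-14:30, 17:15-19:00.
Omar ∩ Ravi ∩ Tomás: 09:15-10:30, 12:00-13:00, 13:45-14:30, 17:15-19:00.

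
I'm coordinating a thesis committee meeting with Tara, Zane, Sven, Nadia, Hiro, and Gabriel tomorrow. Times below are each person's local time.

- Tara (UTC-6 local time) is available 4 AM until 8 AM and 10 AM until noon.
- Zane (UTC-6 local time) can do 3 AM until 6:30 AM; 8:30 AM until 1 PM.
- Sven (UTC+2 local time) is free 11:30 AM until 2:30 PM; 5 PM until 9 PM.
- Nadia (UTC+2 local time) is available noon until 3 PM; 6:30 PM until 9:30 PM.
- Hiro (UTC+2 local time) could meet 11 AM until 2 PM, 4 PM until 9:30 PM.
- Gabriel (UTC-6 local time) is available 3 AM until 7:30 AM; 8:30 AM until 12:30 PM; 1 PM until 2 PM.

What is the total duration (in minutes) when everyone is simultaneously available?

Tara in UTC: 10:00-14:00, 16:00-18:00 (add 6h to convert from UTC-6).
Zane in UTC: 09:00-12:30, 14:30-19:00 (add 6h to convert from UTC-6).
Sven in UTC: 09:30-12:30, 15:00-19:00 (subtract 2h to convert from UTC+2).
Nadia in UTC: 10:00-13:00, 16:30-19:30 (subtract 2h to convert from UTC+2).
Hiro in UTC: 09:00-12:00, 14:00-19:30 (subtract 2h to convert from UTC+2).
Gabriel in UTC: 09:00-13:30, 14:30-18:30, 19:00-20:00 (add 6h to convert from UTC-6).
Tara ∩ Zane: 10:00-12:30, 16:00-18:00.
Tara ∩ Zane ∩ Sven: 10:00-12:30, 16:00-18:00.
Tara ∩ Zane ∩ Sven ∩ Nadia: 10:00-12:30, 16:30-18:00.
Tara ∩ Zane ∩ Sven ∩ Nadia ∩ Hiro: 10:00-12:00, 16:30-18:00.
Tara ∩ Zane ∩ Sven ∩ Nadia ∩ Hiro ∩ Gabriel: 10:00-12:00, 16:30-18:00.
Summing the common windows: 120 + 90 = 210 minutes.

210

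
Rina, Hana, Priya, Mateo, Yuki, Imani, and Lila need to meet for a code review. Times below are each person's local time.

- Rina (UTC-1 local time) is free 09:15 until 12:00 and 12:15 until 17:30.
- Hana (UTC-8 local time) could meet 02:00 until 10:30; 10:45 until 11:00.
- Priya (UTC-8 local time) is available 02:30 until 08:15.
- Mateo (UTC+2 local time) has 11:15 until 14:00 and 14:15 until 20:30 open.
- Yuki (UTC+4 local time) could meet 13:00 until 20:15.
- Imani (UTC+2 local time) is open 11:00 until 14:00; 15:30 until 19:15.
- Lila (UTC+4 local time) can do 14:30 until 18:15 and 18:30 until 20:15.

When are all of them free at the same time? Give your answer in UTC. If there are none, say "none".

Rina in UTC: 10:15-13:00, 13:15-18:30 (add 1h to convert from UTC-1).
Hana in UTC: 10:00-18:30, 18:45-19:00 (add 8h to convert from UTC-8).
Priya in UTC: 10:30-16:15 (add 8h to convert from UTC-8).
Mateo in UTC: 09:15-12:00, 12:15-18:30 (subtract 2h to convert from UTC+2).
Yuki in UTC: 09:00-16:15 (subtract 4h to convert from UTC+4).
Imani in UTC: 09:00-12:00, 13:30-17:15 (subtract 2h to convert from UTC+2).
Lila in UTC: 10:30-14:15, 14:30-16:15 (subtract 4h to convert from UTC+4).
Rina ∩ Hana: 10:15-13:00, 13:15-18:30.
Rina ∩ Hana ∩ Priya: 10:30-13:00, 13:15-16:15.
Rina ∩ Hana ∩ Priya ∩ Mateo: 10:30-12:00, 12:15-13:00, 13:15-16:15.
Rina ∩ Hana ∩ Priya ∩ Mateo ∩ Yuki: 10:30-12:00, 12:15-13:00, 13:15-16:15.
Rina ∩ Hana ∩ Priya ∩ Mateo ∩ Yuki ∩ Imani: 10:30-12:00, 13:30-16:15.
Rina ∩ Hana ∩ Priya ∩ Mateo ∩ Yuki ∩ Imani ∩ Lila: 10:30-12:00, 13:30-14:15, 14:30-16:15.
Those are the intersection windows.

10:30-12:00, 13:30-14:15, 14:30-16:15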